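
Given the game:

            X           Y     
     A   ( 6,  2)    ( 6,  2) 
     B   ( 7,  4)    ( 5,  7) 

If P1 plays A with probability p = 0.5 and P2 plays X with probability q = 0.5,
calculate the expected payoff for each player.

E[P1] = 6.0, E[P2] = 3.75

Work:
E[P1] = p·q·π₁(A,X) + p·(1-q)·π₁(A,Y) + (1-p)·q·π₁(B,X) + (1-p)·(1-q)·π₁(B,Y)
= 0.5·0.5·6 + 0.5·0.5·6 + 0.5·0.5·7 + 0.5·0.5·5
= 6.0

E[P2] = 3.75 (similar calculation)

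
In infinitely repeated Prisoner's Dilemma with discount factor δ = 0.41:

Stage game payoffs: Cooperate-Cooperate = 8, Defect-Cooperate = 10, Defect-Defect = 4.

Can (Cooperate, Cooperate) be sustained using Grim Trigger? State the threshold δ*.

δ* = 0.3333; since δ = 0.41 ≥ 0.3333, cooperation can be sustained

Work:
For Grim Trigger:
Cooperate forever: 8/(1-δ)
Defect then punished: 10 + 4·δ/(1-δ)
Need: 8/(1-δ) ≥ 10 + 4·δ/(1-δ)
Solving: δ ≥ (T-R)/(T-P) = (10-8)/(10-4) = 0.3333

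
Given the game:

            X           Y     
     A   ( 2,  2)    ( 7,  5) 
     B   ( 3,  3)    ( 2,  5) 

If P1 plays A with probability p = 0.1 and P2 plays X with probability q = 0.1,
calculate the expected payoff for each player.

E[P1] = 2.54, E[P2] = 4.79

Work:
E[P1] = p·q·π₁(A,X) + p·(1-q)·π₁(A,Y) + (1-p)·q·π₁(B,X) + (1-p)·(1-q)·π₁(B,Y)
= 0.1·0.1·2 + 0.1·0.9·7 + 0.9·0.1·3 + 0.9·0.9·2
= 2.54

E[P2] = 4.79 (similar calculation)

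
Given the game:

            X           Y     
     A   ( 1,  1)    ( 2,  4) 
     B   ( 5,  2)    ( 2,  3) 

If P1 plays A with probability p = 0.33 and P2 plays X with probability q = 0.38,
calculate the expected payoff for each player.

E[P1] = 2.6384, E[P2] = 2.6992

Work:
E[P1] = p·q·π₁(A,X) + p·(1-q)·π₁(A,Y) + (1-p)·q·π₁(B,X) + (1-p)·(1-q)·π₁(B,Y)
= 0.33·0.38·1 + 0.33·0.62·2 + 0.67·0.38·5 + 0.67·0.62·2
= 2.6384

E[P2] = 2.6992 (similar calculation)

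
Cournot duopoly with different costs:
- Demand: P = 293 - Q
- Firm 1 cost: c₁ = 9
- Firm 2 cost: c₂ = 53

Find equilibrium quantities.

q₁* = 109.33, q₂* = 65.33

Work:
Reaction: q₁ = (293 - 9 - q₂)/2
Reaction: q₂ = (293 - 53 - q₁)/2
Solve simultaneously:
q₁* = (293 - 2×9 + 53)/3 = 109.33
q₂* = (293 - 2×53 + 9)/3 = 65.33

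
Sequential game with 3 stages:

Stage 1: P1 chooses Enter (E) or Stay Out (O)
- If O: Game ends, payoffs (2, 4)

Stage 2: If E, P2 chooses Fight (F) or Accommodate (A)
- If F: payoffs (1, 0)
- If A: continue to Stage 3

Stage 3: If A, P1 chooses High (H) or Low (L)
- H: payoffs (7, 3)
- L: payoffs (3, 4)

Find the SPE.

SPE: (E, A, H); Outcome (7, 3)

Work:
Stage 3: P1 chooses H (7 vs 3)
Stage 2: P2: F->0, A->3 (anticipating H). Choose A
Stage 1: P1: O->2, E->7 (anticipating A, H). Choose E
SPE path: E -> A -> H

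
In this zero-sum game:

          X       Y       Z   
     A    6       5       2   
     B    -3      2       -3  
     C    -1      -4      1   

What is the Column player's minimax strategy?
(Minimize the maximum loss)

Column should play Z, value = 2

Work:
Column player minimizes Row's maximum payoff:
Column X: max payoff to Row = 6
Column Y: max payoff to Row = 5
Column Z: max payoff to Row = 2
Minimum is 2, achieved by column Z.
Minimax strategy: Z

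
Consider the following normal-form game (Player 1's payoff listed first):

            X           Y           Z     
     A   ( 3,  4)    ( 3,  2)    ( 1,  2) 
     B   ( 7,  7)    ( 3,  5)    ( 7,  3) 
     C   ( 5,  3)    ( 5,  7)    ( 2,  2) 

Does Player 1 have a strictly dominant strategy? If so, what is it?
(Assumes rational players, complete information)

No strictly dominant strategy exists for Player 1

Work:
A strategy strictly dominates another if it gives a strictly higher payoff against every opponent action. Compare each pair of P1's strategies column-by-column:
  A vs B: [3 vs 7, 3 vs 3, 1 vs 7] → A does not strictly dominate B (column X: 3 ≤ 7)
  A vs C: [3 vs 5, 3 vs 5, 1 vs 2] → A does not strictly dominate C (column X: 3 ≤ 5)
  B vs A: [7 vs 3, 3 vs 3, 7 vs 1] → B does not strictly dominate A (column Y: 3 ≤ 3)
  B vs C: [7 vs 5, 3 vs 5, 7 vs 2] → B does not strictly dominate C (column Y: 3 ≤ 5)
  C vs A: [5 vs 3, 5 vs 3, 2 vs 1] → C strictly dominates A
  C vs B: [5 vs 7, 5 vs 3, 2 vs 7] → C does not strictly dominate B (column X: 5 ≤ 7)
No single strategy strictly dominates all others → no strictly dominant strategy.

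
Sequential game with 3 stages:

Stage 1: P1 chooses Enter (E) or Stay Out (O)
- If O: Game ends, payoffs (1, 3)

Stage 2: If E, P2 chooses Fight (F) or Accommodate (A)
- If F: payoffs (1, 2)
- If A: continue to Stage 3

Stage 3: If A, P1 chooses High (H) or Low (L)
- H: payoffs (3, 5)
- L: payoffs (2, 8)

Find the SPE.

SPE: (E, A, H); Outcome (3, 5)

Work:
Stage 3: P1 chooses H (3 vs 2)
Stage 2: P2: F->2, A->5 (anticipating H). Choose A
Stage 1: P1: O->1, E->3 (anticipating A, H). Choose E
SPE path: E -> A -> H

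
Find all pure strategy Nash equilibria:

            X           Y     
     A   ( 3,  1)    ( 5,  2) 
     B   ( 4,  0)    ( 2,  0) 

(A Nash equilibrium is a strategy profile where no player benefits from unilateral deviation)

Nash equilibrium: (A, Y), (B, X)

Work:
Best responses:
  P1 vs X: payoffs [3, 4] → best response B (payoff 4)
  P1 vs Y: payoffs [5, 2] → best response A (payoff 5)
  P2 vs A: payoffs [1, 2] → best response Y (payoff 2)
  P2 vs B: payoffs [0, 0] → best response X/Y (payoff 0)
Mutual best responses: (A,Y), (B,X) → Nash equilibria.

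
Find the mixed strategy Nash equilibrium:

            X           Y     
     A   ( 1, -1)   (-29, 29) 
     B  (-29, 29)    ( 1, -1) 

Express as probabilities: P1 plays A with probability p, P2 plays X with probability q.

p = 0.5, q = 0.5

Work:
Find probabilities that make opponent indifferent:
P2 chooses q to make P1 indifferent between A and B
P1 chooses p to make P2 indifferent between X and Y
Mixed NE: P1 plays (A: 0.5, B: 0.5), P2 plays (X: 0.5, Y: 0.5)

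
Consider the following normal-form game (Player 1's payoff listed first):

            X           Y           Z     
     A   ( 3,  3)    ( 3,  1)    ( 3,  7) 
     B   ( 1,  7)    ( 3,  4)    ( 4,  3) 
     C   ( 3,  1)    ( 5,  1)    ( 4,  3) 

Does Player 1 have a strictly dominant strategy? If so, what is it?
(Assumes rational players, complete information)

No strictly dominant strategy exists for Player 1

Work:
A strategy strictly dominates another if it gives a strictly higher payoff against every opponent action. Compare each pair of P1's strategies column-by-column:
  A vs B: [3 vs 1, 3 vs 3, 3 vs 4] → A does not strictly dominate B (column Y: 3 ≤ 3)
  A vs C: [3 vs 3, 3 vs 5, 3 vs 4] → A does not strictly dominate C (column X: 3 ≤ 3)
  B vs A: [1 vs 3, 3 vs 3, 4 vs 3] → B does not strictly dominate A (column X: 1 ≤ 3)
  B vs C: [1 vs 3, 3 vs 5, 4 vs 4] → B does not strictly dominate C (column X: 1 ≤ 3)
  C vs A: [3 vs 3, 5 vs 3, 4 vs 3] → C does not strictly dominate A (column X: 3 ≤ 3)
  C vs B: [3 vs 1, 5 vs 3, 4 vs 4] → C does not strictly dominate B (column Z: 4 ≤ 4)
No single strategy strictly dominates all others → no strictly dominant strategy.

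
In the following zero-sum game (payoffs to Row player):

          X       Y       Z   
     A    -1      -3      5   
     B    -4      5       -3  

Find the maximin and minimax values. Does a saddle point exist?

Maximin = -3, Minimax = -1, Saddle: False

Work:
Row minimums: [-3, -4] → maximin = -3
Column maximums: [-1, 5, 5] → minimax = -1
No saddle point (maximin ≠ minimax). Mixed strategy needed.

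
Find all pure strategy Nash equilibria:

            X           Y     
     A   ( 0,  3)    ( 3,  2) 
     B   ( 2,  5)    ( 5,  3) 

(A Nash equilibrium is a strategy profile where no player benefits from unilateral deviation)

Nash equilibrium: (B, X)

Work:
Best responses:
  P1 vs X: payoffs [0, 2] → best response B (payoff 2)
  P1 vs Y: payoffs [3, 5] → best response B (payoff 5)
  P2 vs A: payoffs [3, 2] → best response X (payoff 3)
  P2 vs B: payoffs [5, 3] → best response X (payoff 5)
Mutual best responses: (B,X) → Nash equilibria.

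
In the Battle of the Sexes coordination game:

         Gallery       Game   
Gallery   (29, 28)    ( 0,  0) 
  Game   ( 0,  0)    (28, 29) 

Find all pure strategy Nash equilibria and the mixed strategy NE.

Pure NE: (Gallery, Gallery) and (Game, Game); Mixed NE: p = 0.5088, q = 0.4912

Work:
Check pure NE:
(Gallery, Gallery): (29, 28) - no unilateral deviation beneficial
(Game, Game): (28, 29) - no unilateral deviation beneficial
Mixed NE: P1 plays Gallery with p = 0.5088, P2 plays Gallery with q = 0.4912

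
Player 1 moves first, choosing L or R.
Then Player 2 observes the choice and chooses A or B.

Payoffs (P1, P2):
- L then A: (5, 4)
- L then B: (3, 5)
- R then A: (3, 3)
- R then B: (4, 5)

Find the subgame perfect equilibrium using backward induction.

P1 plays R, P2 plays B after L and B after R; Payoff (4, 5)

Work:
Backward induction:
After L: P2 chooses B → P1 gets 3
After R: P2 chooses B → P1 gets 4
P1 chooses R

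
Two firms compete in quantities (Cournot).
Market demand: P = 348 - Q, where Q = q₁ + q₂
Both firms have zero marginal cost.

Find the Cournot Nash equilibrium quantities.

q₁* = q₂* = 116.0; P* = 116.0

Work:
Profit: π_i = P·q_i = (a - q_i - q_j)·q_i
FOC: ∂π_i/∂q_i = a - 2q_i - q_j = 0
Reaction function: q_i = (348 - q_j)/2
Symmetry: q* = 348/3 = 116.0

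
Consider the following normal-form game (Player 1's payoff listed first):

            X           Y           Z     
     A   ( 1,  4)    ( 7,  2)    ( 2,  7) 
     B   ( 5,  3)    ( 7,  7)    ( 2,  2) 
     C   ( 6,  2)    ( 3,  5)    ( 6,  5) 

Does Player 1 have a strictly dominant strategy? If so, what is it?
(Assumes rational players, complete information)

No strictly dominant strategy exists for Player 1

Work:
A strategy strictly dominates another if it gives a strictly higher payoff against every opponent action. Compare each pair of P1's strategies column-by-column:
  A vs B: [1 vs 5, 7 vs 7, 2 vs 2] → A does not strictly dominate B (column X: 1 ≤ 5)
  A vs C: [1 vs 6, 7 vs 3, 2 vs 6] → A does not strictly dominate C (column X: 1 ≤ 6)
  B vs A: [5 vs 1, 7 vs 7, 2 vs 2] → B does not strictly dominate A (column Y: 7 ≤ 7)
  B vs C: [5 vs 6, 7 vs 3, 2 vs 6] → B does not strictly dominate C (column X: 5 ≤ 6)
  C vs A: [6 vs 1, 3 vs 7, 6 vs 2] → C does not strictly dominate A (column Y: 3 ≤ 7)
  C vs B: [6 vs 5, 3 vs 7, 6 vs 2] → C does not strictly dominate B (column Y: 3 ≤ 7)
No single strategy strictly dominates all others → no strictly dominant strategy.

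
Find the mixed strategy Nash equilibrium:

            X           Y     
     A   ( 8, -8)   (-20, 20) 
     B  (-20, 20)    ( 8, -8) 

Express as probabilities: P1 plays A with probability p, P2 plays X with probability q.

p = 0.5, q = 0.5

Work:
Find probabilities that make opponent indifferent:
P2 chooses q to make P1 indifferent between A and B
P1 chooses p to make P2 indifferent between X and Y
Mixed NE: P1 plays (A: 0.5, B: 0.5), P2 plays (X: 0.5, Y: 0.5)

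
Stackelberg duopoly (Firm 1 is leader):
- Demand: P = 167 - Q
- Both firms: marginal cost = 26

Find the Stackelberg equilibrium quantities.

q₁* (leader) = 70.5, q₂* (follower) = 35.25

Work:
Follower's reaction: q₂ = (a - c - q₁)/2
Leader substitutes: π₁ = q₁·(a - q₁ - (a-c-q₁)/2 - c)
FOC: q₁* = (167 - 26)/2 = 70.50
Then: q₂* = (167 - 26 - 70.5)/2 = 35.25
Leader has first-mover advantage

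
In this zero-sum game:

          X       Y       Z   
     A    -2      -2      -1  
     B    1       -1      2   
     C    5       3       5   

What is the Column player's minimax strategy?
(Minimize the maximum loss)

Column should play Y, value = 3

Work:
Column player minimizes Row's maximum payoff:
Column X: max payoff to Row = 5
Column Y: max payoff to Row = 3
Column Z: max payoff to Row = 5
Minimum is 3, achieved by column Y.
Minimax strategy: Y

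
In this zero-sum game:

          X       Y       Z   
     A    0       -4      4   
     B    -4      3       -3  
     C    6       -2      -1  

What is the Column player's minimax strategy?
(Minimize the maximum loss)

Column should play Y, value = 3

Work:
Column player minimizes Row's maximum payoff:
Column X: max payoff to Row = 6
Column Y: max payoff to Row = 3
Column Z: max payoff to Row = 4
Minimum is 3, achieved by column Y.
Minimax strategy: Y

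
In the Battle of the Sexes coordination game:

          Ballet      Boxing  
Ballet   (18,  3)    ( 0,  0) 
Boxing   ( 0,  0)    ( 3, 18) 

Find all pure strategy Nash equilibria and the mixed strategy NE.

Pure NE: (Ballet, Ballet) and (Boxing, Boxing); Mixed NE: p = 0.8571, q = 0.1429

Work:
Check pure NE:
(Ballet, Ballet): (18, 3) - no unilateral deviation beneficial
(Boxing, Boxing): (3, 18) - no unilateral deviation beneficial
Mixed NE: P1 plays Ballet with p = 0.8571, P2 plays Ballet with q = 0.1429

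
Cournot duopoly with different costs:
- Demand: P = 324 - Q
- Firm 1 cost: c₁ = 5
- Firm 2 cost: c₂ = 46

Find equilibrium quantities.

q₁* = 120.0, q₂* = 79.0

Work:
Reaction: q₁ = (324 - 5 - q₂)/2
Reaction: q₂ = (324 - 46 - q₁)/2
Solve simultaneously:
q₁* = (324 - 2×5 + 46)/3 = 120.0
q₂* = (324 - 2×46 + 5)/3 = 79.0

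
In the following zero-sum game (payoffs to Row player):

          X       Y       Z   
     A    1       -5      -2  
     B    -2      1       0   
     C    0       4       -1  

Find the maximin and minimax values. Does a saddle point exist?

Maximin = -1, Minimax = 0, Saddle: False

Work:
Row minimums: [-5, -2, -1] → maximin = -1
Column maximums: [1, 4, 0] → minimax = 0
No saddle point (maximin ≠ minimax). Mixed strategy needed.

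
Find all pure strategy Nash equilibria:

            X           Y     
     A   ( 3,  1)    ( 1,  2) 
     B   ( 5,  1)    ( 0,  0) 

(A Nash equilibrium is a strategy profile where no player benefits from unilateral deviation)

Nash equilibrium: (A, Y), (B, X)

Work:
Best responses:
  P1 vs X: payoffs [3, 5] → best response B (payoff 5)
  P1 vs Y: payoffs [1, 0] → best response A (payoff 1)
  P2 vs A: payoffs [1, 2] → best response Y (payoff 2)
  P2 vs B: payoffs [1, 0] → best response X (payoff 1)
Mutual best responses: (A,Y), (B,X) → Nash equilibria.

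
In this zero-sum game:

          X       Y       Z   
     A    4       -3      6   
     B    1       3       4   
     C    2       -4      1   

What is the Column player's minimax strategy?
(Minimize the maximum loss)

Column should play Y, value = 3

Work:
Column player minimizes Row's maximum payoff:
Column X: max payoff to Row = 4
Column Y: max payoff to Row = 3
Column Z: max payoff to Row = 6
Minimum is 3, achieved by column Y.
Minimax strategy: Y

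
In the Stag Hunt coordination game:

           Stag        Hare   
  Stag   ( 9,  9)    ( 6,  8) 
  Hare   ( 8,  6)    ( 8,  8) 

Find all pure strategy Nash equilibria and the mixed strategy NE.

Pure NE: (Stag, Stag) and (Hare, Hare); Mixed NE: p = 0.6667, q = 0.6667

Work:
Check pure NE:
(Stag, Stag): (9, 9) - no unilateral deviation beneficial
(Hare, Hare): (8, 8) - no unilateral deviation beneficial
Mixed NE: P1 plays Stag with p = 0.6667, P2 plays Stag with q = 0.6667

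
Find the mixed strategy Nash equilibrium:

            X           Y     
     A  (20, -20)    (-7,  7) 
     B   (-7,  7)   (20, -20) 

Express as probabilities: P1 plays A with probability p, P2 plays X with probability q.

p = 0.5, q = 0.5

Work:
Find probabilities that make opponent indifferent:
P2 chooses q to make P1 indifferent between A and B
P1 chooses p to make P2 indifferent between X and Y
Mixed NE: P1 plays (A: 0.5, B: 0.5), P2 plays (X: 0.5, Y: 0.5)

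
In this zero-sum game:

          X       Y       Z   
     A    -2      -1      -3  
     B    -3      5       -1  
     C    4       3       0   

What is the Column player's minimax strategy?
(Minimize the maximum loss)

Column should play Z, value = 0

Work:
Column player minimizes Row's maximum payoff:
Column X: max payoff to Row = 4
Column Y: max payoff to Row = 5
Column Z: max payoff to Row = 0
Minimum is 0, achieved by column Z.
Minimax strategy: Z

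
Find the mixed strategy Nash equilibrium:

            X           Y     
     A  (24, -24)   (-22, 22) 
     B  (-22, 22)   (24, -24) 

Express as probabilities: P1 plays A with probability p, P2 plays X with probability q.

p = 0.5, q = 0.5

Work:
Find probabilities that make opponent indifferent:
P2 chooses q to make P1 indifferent between A and B
P1 chooses p to make P2 indifferent between X and Y
Mixed NE: P1 plays (A: 0.5, B: 0.5), P2 plays (X: 0.5, Y: 0.5)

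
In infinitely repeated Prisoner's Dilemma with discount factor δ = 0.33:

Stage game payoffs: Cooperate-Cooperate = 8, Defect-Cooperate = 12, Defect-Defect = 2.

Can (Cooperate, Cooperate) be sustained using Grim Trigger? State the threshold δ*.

δ* = 0.4; since δ = 0.33 < 0.4, cooperation cannot be sustained

Work:
For Grim Trigger:
Cooperate forever: 8/(1-δ)
Defect then punished: 12 + 2·δ/(1-δ)
Need: 8/(1-δ) ≥ 12 + 2·δ/(1-δ)
Solving: δ ≥ (T-R)/(T-P) = (12-8)/(12-2) = 0.4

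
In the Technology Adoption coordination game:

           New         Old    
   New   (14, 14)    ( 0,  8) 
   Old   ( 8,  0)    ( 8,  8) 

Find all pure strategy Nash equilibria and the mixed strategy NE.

Pure NE: (New, New) and (Old, Old); Mixed NE: p = 0.5714, q = 0.5714

Work:
Check pure NE:
(New, New): (14, 14) - no unilateral deviation beneficial
(Old, Old): (8, 8) - no unilateral deviation beneficial
Mixed NE: P1 plays New with p = 0.5714, P2 plays New with q = 0.5714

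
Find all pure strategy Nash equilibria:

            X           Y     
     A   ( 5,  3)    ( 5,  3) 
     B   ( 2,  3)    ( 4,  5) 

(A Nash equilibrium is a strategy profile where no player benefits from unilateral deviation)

Nash equilibrium: (A, X), (A, Y)

Work:
Best responses:
  P1 vs X: payoffs [5, 2] → best response A (payoff 5)
  P1 vs Y: payoffs [5, 4] → best response A (payoff 5)
  P2 vs A: payoffs [3, 3] → best response X/Y (payoff 3)
  P2 vs B: payoffs [3, 5] → best response Y (payoff 5)
Mutual best responses: (A,X), (A,Y) → Nash equilibria.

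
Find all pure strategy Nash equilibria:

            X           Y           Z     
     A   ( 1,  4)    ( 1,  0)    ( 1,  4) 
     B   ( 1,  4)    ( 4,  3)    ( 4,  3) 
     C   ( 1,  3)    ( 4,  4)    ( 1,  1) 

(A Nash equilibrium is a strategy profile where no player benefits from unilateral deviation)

Nash equilibrium: (A, X), (B, X), (C, Y)

Work:
Best responses:
  P1 vs X: payoffs [1, 1, 1] → best response A/B/C (payoff 1)
  P1 vs Y: payoffs [1, 4, 4] → best response B/C (payoff 4)
  P1 vs Z: payoffs [1, 4, 1] → best response B (payoff 4)
  P2 vs A: payoffs [4, 0, 4] → best response X/Z (payoff 4)
  P2 vs B: payoffs [4, 3, 3] → best response X (payoff 4)
  P2 vs C: payoffs [3, 4, 1] → best response Y (payoff 4)
Mutual best responses: (A,X), (B,X), (C,Y) → Nash equilibria.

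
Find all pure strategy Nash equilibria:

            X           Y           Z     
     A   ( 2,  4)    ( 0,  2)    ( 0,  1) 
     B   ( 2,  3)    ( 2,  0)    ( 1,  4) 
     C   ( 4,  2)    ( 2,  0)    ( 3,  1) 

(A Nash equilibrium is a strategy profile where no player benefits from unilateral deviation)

Nash equilibrium: (C, X)

Work:
Best responses:
  P1 vs X: payoffs [2, 2, 4] → best response C (payoff 4)
  P1 vs Y: payoffs [0, 2, 2] → best response B/C (payoff 2)
  P1 vs Z: payoffs [0, 1, 3] → best response C (payoff 3)
  P2 vs A: payoffs [4, 2, 1] → best response X (payoff 4)
  P2 vs B: payoffs [3, 0, 4] → best response Z (payoff 4)
  P2 vs C: payoffs [2, 0, 1] → best response X (payoff 2)
Mutual best responses: (C,X) → Nash equilibria.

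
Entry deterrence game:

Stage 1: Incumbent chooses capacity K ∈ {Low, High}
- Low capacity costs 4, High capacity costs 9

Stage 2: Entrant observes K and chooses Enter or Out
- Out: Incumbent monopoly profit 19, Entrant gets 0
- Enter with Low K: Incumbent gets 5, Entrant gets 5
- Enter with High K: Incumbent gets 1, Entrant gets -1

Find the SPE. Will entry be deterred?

SPE: (High, Enter|Low, Out|High); Entry deterred. Incumbent net profit = 10

Work:
After Low K: Entrant enters (5 > 0)
After High K: Entrant stays out (-1 < 0)
Incumbent: Low → 5−4=1, High → 19−9=10
Incumbent chooses High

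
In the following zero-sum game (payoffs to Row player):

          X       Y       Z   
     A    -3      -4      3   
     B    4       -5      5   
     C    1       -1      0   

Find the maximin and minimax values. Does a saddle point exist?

Maximin = -1, Minimax = -1, Saddle: True

Work:
Row minimums: [-4, -5, -1] → maximin = -1
Column maximums: [4, -1, 5] → minimax = -1
Saddle point exists! Game value = -1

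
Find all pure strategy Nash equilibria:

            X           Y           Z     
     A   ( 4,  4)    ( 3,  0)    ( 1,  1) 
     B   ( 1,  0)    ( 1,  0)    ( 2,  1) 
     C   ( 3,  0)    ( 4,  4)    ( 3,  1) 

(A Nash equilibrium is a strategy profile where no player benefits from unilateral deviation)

Nash equilibrium: (A, X), (C, Y)

Work:
Best responses:
  P1 vs X: payoffs [4, 1, 3] → best response A (payoff 4)
  P1 vs Y: payoffs [3, 1, 4] → best response C (payoff 4)
  P1 vs Z: payoffs [1, 2, 3] → best response C (payoff 3)
  P2 vs A: payoffs [4, 0, 1] → best response X (payoff 4)
  P2 vs B: payoffs [0, 0, 1] → best response Z (payoff 1)
  P2 vs C: payoffs [0, 4, 1] → best response Y (payoff 4)
Mutual best responses: (A,X), (C,Y) → Nash equilibria.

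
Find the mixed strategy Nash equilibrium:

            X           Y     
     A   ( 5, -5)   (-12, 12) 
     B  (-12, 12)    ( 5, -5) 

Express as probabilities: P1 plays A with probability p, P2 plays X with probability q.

p = 0.5, q = 0.5

Work:
Find probabilities that make opponent indifferent:
P2 chooses q to make P1 indifferent between A and B
P1 chooses p to make P2 indifferent between X and Y
Mixed NE: P1 plays (A: 0.5, B: 0.5), P2 plays (X: 0.5, Y: 0.5)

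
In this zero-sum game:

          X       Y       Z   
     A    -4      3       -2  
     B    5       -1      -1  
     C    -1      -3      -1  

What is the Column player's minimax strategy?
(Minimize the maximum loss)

Column should play Z, value = -1

Work:
Column player minimizes Row's maximum payoff:
Column X: max payoff to Row = 5
Column Y: max payoff to Row = 3
Column Z: max payoff to Row = -1
Minimum is -1, achieved by column Z.
Minimax strategy: Z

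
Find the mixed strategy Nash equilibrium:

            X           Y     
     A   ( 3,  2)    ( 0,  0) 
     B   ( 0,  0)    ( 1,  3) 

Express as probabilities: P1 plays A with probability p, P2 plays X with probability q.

p = 0.6, q = 0.25

Work:
Find probabilities that make opponent indifferent:
P2 chooses q to make P1 indifferent between A and B
P1 chooses p to make P2 indifferent between X and Y
Mixed NE: P1 plays (A: 0.6, B: 0.4), P2 plays (X: 0.25, Y: 0.75)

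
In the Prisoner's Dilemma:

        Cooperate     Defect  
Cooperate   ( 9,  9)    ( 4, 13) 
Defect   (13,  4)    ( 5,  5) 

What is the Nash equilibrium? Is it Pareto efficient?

(Defect, Defect) is NE; not Pareto efficient

Work:
Defect dominates Cooperate for both players:
If P2 cooperates: Defect (13) > Cooperate (9)
If P2 defects: Defect (5) > Cooperate (4)
NE: (Defect, Defect) with payoff (5, 5)
But (Cooperate, Cooperate) = (9, 9) Pareto dominates (5, 5)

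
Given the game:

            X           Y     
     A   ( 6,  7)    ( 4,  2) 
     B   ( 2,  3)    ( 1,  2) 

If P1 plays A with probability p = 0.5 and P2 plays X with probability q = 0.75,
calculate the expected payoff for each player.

E[P1] = 3.625, E[P2] = 4.25

Work:
E[P1] = p·q·π₁(A,X) + p·(1-q)·π₁(A,Y) + (1-p)·q·π₁(B,X) + (1-p)·(1-q)·π₁(B,Y)
= 0.5·0.75·6 + 0.5·0.25·4 + 0.5·0.75·2 + 0.5·0.25·1
= 3.625

E[P2] = 4.25 (similar calculation)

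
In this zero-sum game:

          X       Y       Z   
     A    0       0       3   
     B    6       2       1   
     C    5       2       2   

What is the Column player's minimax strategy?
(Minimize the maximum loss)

Column should play Y, value = 2

Work:
Column player minimizes Row's maximum payoff:
Column X: max payoff to Row = 6
Column Y: max payoff to Row = 2
Column Z: max payoff to Row = 3
Minimum is 2, achieved by column Y.
Minimax strategy: Y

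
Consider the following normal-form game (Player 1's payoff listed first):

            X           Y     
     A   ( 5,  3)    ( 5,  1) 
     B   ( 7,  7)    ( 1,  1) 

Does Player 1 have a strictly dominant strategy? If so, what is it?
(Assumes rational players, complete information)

No strictly dominant strategy exists for Player 1

Work:
A strategy strictly dominates another if it gives a strictly higher payoff against every opponent action. Compare each pair of P1's strategies column-by-column:
  A vs B: [5 vs 7, 5 vs 1] → A does not strictly dominate B (column X: 5 ≤ 7)
  B vs A: [7 vs 5, 1 vs 5] → B does not strictly dominate A (column Y: 1 ≤ 5)
No single strategy strictly dominates all others → no strictly dominant strategy.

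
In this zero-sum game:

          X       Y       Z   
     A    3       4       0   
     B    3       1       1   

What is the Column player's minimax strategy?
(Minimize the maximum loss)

Column should play Z, value = 1

Work:
Column player minimizes Row's maximum payoff:
Column X: max payoff to Row = 3
Column Y: max payoff to Row = 4
Column Z: max payoff to Row = 1
Minimum is 1, achieved by column Z.
Minimax strategy: Z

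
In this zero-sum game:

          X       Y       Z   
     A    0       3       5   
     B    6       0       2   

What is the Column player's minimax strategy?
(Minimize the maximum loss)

Column should play Y, value = 3

Work:
Column player minimizes Row's maximum payoff:
Column X: max payoff to Row = 6
Column Y: max payoff to Row = 3
Column Z: max payoff to Row = 5
Minimum is 3, achieved by column Y.
Minimax strategy: Y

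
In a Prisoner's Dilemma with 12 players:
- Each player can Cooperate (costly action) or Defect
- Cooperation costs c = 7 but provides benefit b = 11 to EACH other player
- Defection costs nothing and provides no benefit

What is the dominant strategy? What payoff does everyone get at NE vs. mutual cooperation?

Dominant: Defect; NE payoff = 0; Coop payoff = 114

Work:
Defect dominates (saves cost c = 7, benefit to others is external)
NE: All defect → everyone gets 0
If all cooperate: each receives (11)×11 - 7 = 114
Social dilemma: 114 > 0 but NE gives 0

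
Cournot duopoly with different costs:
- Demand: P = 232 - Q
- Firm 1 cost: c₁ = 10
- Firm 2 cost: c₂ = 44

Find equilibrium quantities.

q₁* = 85.33, q₂* = 51.33

Work:
Reaction: q₁ = (232 - 10 - q₂)/2
Reaction: q₂ = (232 - 44 - q₁)/2
Solve simultaneously:
q₁* = (232 - 2×10 + 44)/3 = 85.33
q₂* = (232 - 2×44 + 10)/3 = 51.33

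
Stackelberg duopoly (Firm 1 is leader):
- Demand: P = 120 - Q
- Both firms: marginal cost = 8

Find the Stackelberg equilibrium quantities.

q₁* (leader) = 56.0, q₂* (follower) = 28.0

Work:
Follower's reaction: q₂ = (a - c - q₁)/2
Leader substitutes: π₁ = q₁·(a - q₁ - (a-c-q₁)/2 - c)
FOC: q₁* = (120 - 8)/2 = 56.00
Then: q₂* = (120 - 8 - 56.0)/2 = 28.00
Leader has first-mover advantage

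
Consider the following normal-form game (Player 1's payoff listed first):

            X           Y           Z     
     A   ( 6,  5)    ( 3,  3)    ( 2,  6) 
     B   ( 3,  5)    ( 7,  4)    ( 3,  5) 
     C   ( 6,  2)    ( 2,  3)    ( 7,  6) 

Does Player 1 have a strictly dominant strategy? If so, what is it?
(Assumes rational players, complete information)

No strictly dominant strategy exists for Player 1

Work:
A strategy strictly dominates another if it gives a strictly higher payoff against every opponent action. Compare each pair of P1's strategies column-by-column:
  A vs B: [6 vs 3, 3 vs 7, 2 vs 3] → A does not strictly dominate B (column Y: 3 ≤ 7)
  A vs C: [6 vs 6, 3 vs 2, 2 vs 7] → A does not strictly dominate C (column X: 6 ≤ 6)
  B vs A: [3 vs 6, 7 vs 3, 3 vs 2] → B does not strictly dominate A (column X: 3 ≤ 6)
  B vs C: [3 vs 6, 7 vs 2, 3 vs 7] → B does not strictly dominate C (column X: 3 ≤ 6)
  C vs A: [6 vs 6, 2 vs 3, 7 vs 2] → C does not strictly dominate A (column X: 6 ≤ 6)
  C vs B: [6 vs 3, 2 vs 7, 7 vs 3] → C does not strictly dominate B (column Y: 2 ≤ 7)
No single strategy strictly dominates all others → no strictly dominant strategy.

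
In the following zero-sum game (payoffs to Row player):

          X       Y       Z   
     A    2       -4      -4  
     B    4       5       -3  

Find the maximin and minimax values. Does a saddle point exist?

Maximin = -3, Minimax = -3, Saddle: True

Work:
Row minimums: [-4, -3] → maximin = -3
Column maximums: [4, 5, -3] → minimax = -3
Saddle point exists! Game value = -3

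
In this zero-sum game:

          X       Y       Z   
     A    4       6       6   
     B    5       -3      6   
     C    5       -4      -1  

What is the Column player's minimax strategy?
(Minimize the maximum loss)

Column should play X, value = 5

Work:
Column player minimizes Row's maximum payoff:
Column X: max payoff to Row = 5
Column Y: max payoff to Row = 6
Column Z: max payoff to Row = 6
Minimum is 5, achieved by column X.
Minimax strategy: X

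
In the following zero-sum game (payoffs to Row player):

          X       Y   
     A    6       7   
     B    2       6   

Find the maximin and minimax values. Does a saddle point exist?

Maximin = 6, Minimax = 6, Saddle: True

Work:
Row minimums: [6, 2] → maximin = 6
Column maximums: [6, 7] → minimax = 6
Saddle point exists! Game value = 6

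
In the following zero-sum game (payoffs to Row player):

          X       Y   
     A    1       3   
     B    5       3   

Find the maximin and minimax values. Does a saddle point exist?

Maximin = 3, Minimax = 3, Saddle: True

Work:
Row minimums: [1, 3] → maximin = 3
Column maximums: [5, 3] → minimax = 3
Saddle point exists! Game value = 3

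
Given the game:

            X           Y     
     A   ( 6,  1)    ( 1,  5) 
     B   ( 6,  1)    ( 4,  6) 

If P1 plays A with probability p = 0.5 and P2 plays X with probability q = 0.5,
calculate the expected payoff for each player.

E[P1] = 4.25, E[P2] = 3.25

Work:
E[P1] = p·q·π₁(A,X) + p·(1-q)·π₁(A,Y) + (1-p)·q·π₁(B,X) + (1-p)·(1-q)·π₁(B,Y)
= 0.5·0.5·6 + 0.5·0.5·1 + 0.5·0.5·6 + 0.5·0.5·4
= 4.25

E[P2] = 3.25 (similar calculation)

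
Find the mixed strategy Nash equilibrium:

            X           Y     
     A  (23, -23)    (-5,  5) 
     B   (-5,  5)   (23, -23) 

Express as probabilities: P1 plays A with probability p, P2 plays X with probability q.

p = 0.5, q = 0.5

Work:
Find probabilities that make opponent indifferent:
P2 chooses q to make P1 indifferent between A and B
P1 chooses p to make P2 indifferent between X and Y
Mixed NE: P1 plays (A: 0.5, B: 0.5), P2 plays (X: 0.5, Y: 0.5)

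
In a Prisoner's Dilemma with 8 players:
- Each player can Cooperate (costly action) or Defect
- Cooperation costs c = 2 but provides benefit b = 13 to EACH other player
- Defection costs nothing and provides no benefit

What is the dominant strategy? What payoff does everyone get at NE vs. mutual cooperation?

Dominant: Defect; NE payoff = 0; Coop payoff = 89

Work:
Defect dominates (saves cost c = 2, benefit to others is external)
NE: All defect → everyone gets 0
If all cooperate: each receives (7)×13 - 2 = 89
Social dilemma: 89 > 0 but NE gives 0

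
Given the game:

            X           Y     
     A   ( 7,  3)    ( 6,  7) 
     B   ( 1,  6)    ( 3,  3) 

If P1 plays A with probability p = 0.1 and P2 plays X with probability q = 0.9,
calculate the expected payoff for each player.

E[P1] = 1.77, E[P2] = 5.47

Work:
E[P1] = p·q·π₁(A,X) + p·(1-q)·π₁(A,Y) + (1-p)·q·π₁(B,X) + (1-p)·(1-q)·π₁(B,Y)
= 0.1·0.9·7 + 0.1·0.1·6 + 0.9·0.9·1 + 0.9·0.1·3
= 1.77

E[P2] = 5.47 (similar calculation)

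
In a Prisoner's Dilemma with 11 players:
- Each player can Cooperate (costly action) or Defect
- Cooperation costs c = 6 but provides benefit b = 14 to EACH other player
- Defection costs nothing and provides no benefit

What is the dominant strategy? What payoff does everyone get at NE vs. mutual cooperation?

Dominant: Defect; NE payoff = 0; Coop payoff = 134

Work:
Defect dominates (saves cost c = 6, benefit to others is external)
NE: All defect → everyone gets 0
If all cooperate: each receives (10)×14 - 6 = 134
Social dilemma: 134 > 0 but NE gives 0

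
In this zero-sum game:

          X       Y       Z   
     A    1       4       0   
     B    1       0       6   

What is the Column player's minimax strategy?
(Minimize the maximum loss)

Column should play X, value = 1

Work:
Column player minimizes Row's maximum payoff:
Column X: max payoff to Row = 1
Column Y: max payoff to Row = 4
Column Z: max payoff to Row = 6
Minimum is 1, achieved by column X.
Minimax strategy: X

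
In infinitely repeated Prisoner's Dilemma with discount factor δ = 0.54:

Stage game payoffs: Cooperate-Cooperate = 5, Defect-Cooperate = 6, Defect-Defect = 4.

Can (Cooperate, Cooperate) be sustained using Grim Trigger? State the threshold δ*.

δ* = 0.5; since δ = 0.54 ≥ 0.5, cooperation can be sustained

Work:
For Grim Trigger:
Cooperate forever: 5/(1-δ)
Defect then punished: 6 + 4·δ/(1-δ)
Need: 5/(1-δ) ≥ 6 + 4·δ/(1-δ)
Solving: δ ≥ (T-R)/(T-P) = (6-5)/(6-4) = 0.5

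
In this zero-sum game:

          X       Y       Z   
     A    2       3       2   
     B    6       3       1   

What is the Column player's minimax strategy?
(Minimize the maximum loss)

Column should play Z, value = 2

Work:
Column player minimizes Row's maximum payoff:
Column X: max payoff to Row = 6
Column Y: max payoff to Row = 3
Column Z: max payoff to Row = 2
Minimum is 2, achieved by column Z.
Minimax strategy: Z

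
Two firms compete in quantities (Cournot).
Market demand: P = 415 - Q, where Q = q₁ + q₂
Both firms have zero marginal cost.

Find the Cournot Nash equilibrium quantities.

q₁* = q₂* = 138.33; P* = 138.33

Work:
Profit: π_i = P·q_i = (a - q_i - q_j)·q_i
FOC: ∂π_i/∂q_i = a - 2q_i - q_j = 0
Reaction function: q_i = (415 - q_j)/2
Symmetry: q* = 415/3 = 138.33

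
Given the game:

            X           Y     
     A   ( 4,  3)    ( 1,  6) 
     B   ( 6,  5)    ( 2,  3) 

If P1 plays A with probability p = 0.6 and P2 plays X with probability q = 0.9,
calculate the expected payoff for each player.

E[P1] = 4.46, E[P2] = 3.9

Work:
E[P1] = p·q·π₁(A,X) + p·(1-q)·π₁(A,Y) + (1-p)·q·π₁(B,X) + (1-p)·(1-q)·π₁(B,Y)
= 0.6·0.9·4 + 0.6·0.1·1 + 0.4·0.9·6 + 0.4·0.1·2
= 4.46

E[P2] = 3.9 (similar calculation)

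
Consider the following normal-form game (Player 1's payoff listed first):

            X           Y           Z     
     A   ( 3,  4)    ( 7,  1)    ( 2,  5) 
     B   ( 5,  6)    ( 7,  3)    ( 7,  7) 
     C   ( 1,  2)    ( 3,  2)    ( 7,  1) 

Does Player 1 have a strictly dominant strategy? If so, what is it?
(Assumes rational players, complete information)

No strictly dominant strategy exists for Player 1

Work:
A strategy strictly dominates another if it gives a strictly higher payoff against every opponent action. Compare each pair of P1's strategies column-by-column:
  A vs B: [3 vs 5, 7 vs 7, 2 vs 7] → A does not strictly dominate B (column X: 3 ≤ 5)
  A vs C: [3 vs 1, 7 vs 3, 2 vs 7] → A does not strictly dominate C (column Z: 2 ≤ 7)
  B vs A: [5 vs 3, 7 vs 7, 7 vs 2] → B does not strictly dominate A (column Y: 7 ≤ 7)
  B vs C: [5 vs 1, 7 vs 3, 7 vs 7] → B does not strictly dominate C (column Z: 7 ≤ 7)
  C vs A: [1 vs 3, 3 vs 7, 7 vs 2] → C does not strictly dominate A (column X: 1 ≤ 3)
  C vs B: [1 vs 5, 3 vs 7, 7 vs 7] → C does not strictly dominate B (column X: 1 ≤ 5)
No single strategy strictly dominates all others → no strictly dominant strategy.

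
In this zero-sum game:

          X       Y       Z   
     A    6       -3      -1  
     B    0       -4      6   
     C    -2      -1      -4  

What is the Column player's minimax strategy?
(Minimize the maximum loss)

Column should play Y, value = -1

Work:
Column player minimizes Row's maximum payoff:
Column X: max payoff to Row = 6
Column Y: max payoff to Row = -1
Column Z: max payoff to Row = 6
Minimum is -1, achieved by column Y.
Minimax strategy: Y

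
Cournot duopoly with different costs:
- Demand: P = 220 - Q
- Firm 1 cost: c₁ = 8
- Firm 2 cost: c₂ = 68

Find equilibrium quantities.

q₁* = 90.67, q₂* = 30.67

Work:
Reaction: q₁ = (220 - 8 - q₂)/2
Reaction: q₂ = (220 - 68 - q₁)/2
Solve simultaneously:
q₁* = (220 - 2×8 + 68)/3 = 90.67
q₂* = (220 - 2×68 + 8)/3 = 30.67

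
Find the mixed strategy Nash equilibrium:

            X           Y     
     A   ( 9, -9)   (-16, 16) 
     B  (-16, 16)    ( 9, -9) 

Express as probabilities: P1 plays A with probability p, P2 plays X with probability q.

p = 0.5, q = 0.5

Work:
Find probabilities that make opponent indifferent:
P2 chooses q to make P1 indifferent between A and B
P1 chooses p to make P2 indifferent between X and Y
Mixed NE: P1 plays (A: 0.5, B: 0.5), P2 plays (X: 0.5, Y: 0.5)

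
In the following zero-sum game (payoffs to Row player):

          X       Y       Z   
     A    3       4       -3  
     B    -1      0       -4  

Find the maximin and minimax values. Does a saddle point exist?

Maximin = -3, Minimax = -3, Saddle: True

Work:
Row minimums: [-3, -4] → maximin = -3
Column maximums: [3, 4, -3] → minimax = -3
Saddle point exists! Game value = -3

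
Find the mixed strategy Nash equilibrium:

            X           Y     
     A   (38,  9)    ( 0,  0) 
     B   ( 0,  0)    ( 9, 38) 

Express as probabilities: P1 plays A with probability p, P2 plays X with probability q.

p = 0.8085, q = 0.1915

Work:
Find probabilities that make opponent indifferent:
P2 chooses q to make P1 indifferent between A and B
P1 chooses p to make P2 indifferent between X and Y
Mixed NE: P1 plays (A: 0.8085, B: 0.1915), P2 plays (X: 0.1915, Y: 0.8085)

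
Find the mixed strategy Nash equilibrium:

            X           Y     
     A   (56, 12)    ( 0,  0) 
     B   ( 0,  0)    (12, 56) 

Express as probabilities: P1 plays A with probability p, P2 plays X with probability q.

p = 0.8235, q = 0.1765

Work:
Find probabilities that make opponent indifferent:
P2 chooses q to make P1 indifferent between A and B
P1 chooses p to make P2 indifferent between X and Y
Mixed NE: P1 plays (A: 0.8235, B: 0.1765), P2 plays (X: 0.1765, Y: 0.8235)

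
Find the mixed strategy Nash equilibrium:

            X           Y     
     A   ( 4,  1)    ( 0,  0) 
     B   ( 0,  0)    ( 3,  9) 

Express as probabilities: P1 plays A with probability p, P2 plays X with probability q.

p = 0.9, q = 0.4286

Work:
Find probabilities that make opponent indifferent:
P2 chooses q to make P1 indifferent between A and B
P1 chooses p to make P2 indifferent between X and Y
Mixed NE: P1 plays (A: 0.9, B: 0.1), P2 plays (X: 0.4286, Y: 0.5714)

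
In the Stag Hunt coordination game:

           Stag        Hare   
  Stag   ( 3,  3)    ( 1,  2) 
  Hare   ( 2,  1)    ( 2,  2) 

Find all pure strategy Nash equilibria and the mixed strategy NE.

Pure NE: (Stag, Stag) and (Hare, Hare); Mixed NE: p = 0.5, q = 0.5

Work:
Check pure NE:
(Stag, Stag): (3, 3) - no unilateral deviation beneficial
(Hare, Hare): (2, 2) - no unilateral deviation beneficial
Mixed NE: P1 plays Stag with p = 0.5, P2 plays Stag with q = 0.5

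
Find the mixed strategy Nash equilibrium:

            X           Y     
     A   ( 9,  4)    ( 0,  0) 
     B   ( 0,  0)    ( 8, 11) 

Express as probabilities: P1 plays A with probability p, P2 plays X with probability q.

p = 0.7333, q = 0.4706

Work:
Find probabilities that make opponent indifferent:
P2 chooses q to make P1 indifferent between A and B
P1 chooses p to make P2 indifferent between X and Y
Mixed NE: P1 plays (A: 0.7333, B: 0.2667), P2 plays (X: 0.4706, Y: 0.5294)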